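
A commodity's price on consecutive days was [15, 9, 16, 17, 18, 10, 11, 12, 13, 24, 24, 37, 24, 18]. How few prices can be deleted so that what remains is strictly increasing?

Fewest deletions = n − (longest strictly increasing subsequence).
i:      1  2  3  4  5  6  7  8  9 10 11 12 13 14
a[i]:  15  9 16 17 18 10 11 12 13 24 24 37 24 18
dp:     1  1  2  3  4  2  3  4  5  6  6  7  6  6
max dp = 7, so deletions = 14 − 7 = 7.

7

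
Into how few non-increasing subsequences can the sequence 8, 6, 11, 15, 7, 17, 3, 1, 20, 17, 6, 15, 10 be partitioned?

Place each on the leftmost legal pile:
8 → new pile 1 (tops now [8])
6 → pile 1 (tops now [6])
11 → new pile 2 (tops now [6, 11])
15 → new pile 3 (tops now [6, 11, 15])
7 → pile 2 (tops now [6, 7, 15])
17 → new pile 4 (tops now [6, 7, 15, 17])
3 → pile 1 (tops now [3, 7, 15, 17])
1 → pile 1 (tops now [1, 7, 15, 17])
20 → new pile 5 (tops now [1, 7, 15, 17, 20])
17 → pile 4 (tops now [1, 7, 15, 17, 20])
6 → pile 2 (tops now [1, 6, 15, 17, 20])
15 → pile 3 (tops now [1, 6, 15, 17, 20])
10 → pile 3 (tops now [1, 6, 10, 17, 20])
Five piles.

5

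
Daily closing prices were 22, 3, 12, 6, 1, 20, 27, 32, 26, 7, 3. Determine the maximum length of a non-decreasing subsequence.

5

Track the smallest tail for each achievable length (allowing ties):
22 → extends → [22]
3 → replaces 22 → [3]
12 → extends → [3, 12]
6 → replaces 12 → [3, 6]
1 → replaces 3 → [1, 6]
20 → extends → [1, 6, 20]
27 → extends → [1, 6, 20, 27]
32 → extends → [1, 6, 20, 27, 32]
26 → replaces 27 → [1, 6, 20, 26, 32]
7 → replaces 20 → [1, 6, 7, 26, 32]
3 → replaces 6 → [1, 3, 7, 26, 32]
Five tails, so the longest non-decreasing subsequence has length 5 (e.g. 3, 12, 20, 27, 32).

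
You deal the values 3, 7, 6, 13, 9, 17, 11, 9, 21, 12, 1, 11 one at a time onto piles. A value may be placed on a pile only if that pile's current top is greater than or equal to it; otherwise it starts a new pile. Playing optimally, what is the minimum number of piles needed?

5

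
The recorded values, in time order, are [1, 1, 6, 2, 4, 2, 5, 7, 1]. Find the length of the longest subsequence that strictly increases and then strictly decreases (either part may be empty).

inc[i] = longest strictly increasing subsequence ending at i; dec[i] = longest strictly decreasing subsequence starting at i:
i:     1 2 3 4 5 6 7 8 9
a[i]:  1 1 6 2 4 2 5 7 1
inc:   1 1 2 2 3 2 4 5 1
dec:   1 1 4 2 3 2 2 2 1
Best peak at i=8 (value 7): inc=5, dec=2, length 5+2−1 = 6.

6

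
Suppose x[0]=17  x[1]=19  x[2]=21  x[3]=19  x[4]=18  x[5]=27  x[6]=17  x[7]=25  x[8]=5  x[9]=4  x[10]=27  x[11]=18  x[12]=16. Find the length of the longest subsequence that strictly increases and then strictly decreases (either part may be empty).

inc[i] = longest strictly increasing subsequence ending at i; dec[i] = longest strictly decreasing subsequence starting at i:
i:      0  1  2  3  4  5  6  7  8  9 10 11 12
x[i]:  17 19 21 19 18 27 17 25  5  4 27 18 16
inc:    1  2  3  2  2  4  1  4  1  1  5  2  2
dec:    3  5  6  5  4  4  3  3  2  1  3  2  1
Best peak at i=2 (value 21): inc=3, dec=6, length 3+6−1 = 8.

8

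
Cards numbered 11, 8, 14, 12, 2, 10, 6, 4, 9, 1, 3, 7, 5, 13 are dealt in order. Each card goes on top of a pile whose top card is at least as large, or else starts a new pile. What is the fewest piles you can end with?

4

The minimum number of non-increasing subsequences covering a sequence equals the length of its longest strictly increasing subsequence.
LIS length is 4 (e.g. 2, 6, 9, 13), so 4 piles are needed.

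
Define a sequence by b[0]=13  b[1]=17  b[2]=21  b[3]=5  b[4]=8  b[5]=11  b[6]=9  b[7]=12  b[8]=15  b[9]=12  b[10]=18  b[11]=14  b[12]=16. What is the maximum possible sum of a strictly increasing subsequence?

Let S[i] be the best sum of a strictly increasing subsequence ending at i:
i:      0  1  2  3  4  5  6  7  8  9 10 11 12
b[i]:  13 17 21  5  8 11  9 12 15 12 18 14 16
S:     13 30 51  5 13 24 22 36 51 36 69 50 67
Maximum is 69 (e.g. 5 + 8 + 11 + 12 + 15 + 18).

69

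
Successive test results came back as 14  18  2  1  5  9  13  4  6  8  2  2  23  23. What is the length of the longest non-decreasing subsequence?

6

Let dp[i] be the length of the longest such subsequence ending at index i:
i:      1  2  3  4  5  6  7  8  9 10 11 12 13 14
a[i]:  14 18  2  1  5  9 13  4  6  8  2  2 23 23
dp:     1  2  1  1  2  3  4  2  3  4  2  3  5  6
Maximum dp value is 6.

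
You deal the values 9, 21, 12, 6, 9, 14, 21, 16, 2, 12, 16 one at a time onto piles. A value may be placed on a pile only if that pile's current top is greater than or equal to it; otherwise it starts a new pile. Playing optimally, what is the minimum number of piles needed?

Place each on the leftmost legal pile:
9 → new pile 1 (tops now [9])
21 → new pile 2 (tops now [9, 21])
12 → pile 2 (tops now [9, 12])
6 → pile 1 (tops now [6, 12])
9 → pile 2 (tops now [6, 9])
14 → new pile 3 (tops now [6, 9, 14])
21 → new pile 4 (tops now [6, 9, 14, 21])
16 → pile 4 (tops now [6, 9, 14, 16])
2 → pile 1 (tops now [2, 9, 14, 16])
12 → pile 3 (tops now [2, 9, 12, 16])
16 → pile 4 (tops now [2, 9, 12, 16])
Four piles.

4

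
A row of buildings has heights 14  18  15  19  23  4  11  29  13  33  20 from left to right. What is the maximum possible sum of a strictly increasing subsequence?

136

Let S[i] be the best sum of a strictly increasing subsequence ending at i:
i:       1   2   3   4   5   6   7   8   9  10  11
a[i]:   14  18  15  19  23   4  11  29  13  33  20
S:      14  32  29  51  74   4  15 103  28 136  71
Maximum is 136 (e.g. 14 + 18 + 19 + 23 + 29 + 33).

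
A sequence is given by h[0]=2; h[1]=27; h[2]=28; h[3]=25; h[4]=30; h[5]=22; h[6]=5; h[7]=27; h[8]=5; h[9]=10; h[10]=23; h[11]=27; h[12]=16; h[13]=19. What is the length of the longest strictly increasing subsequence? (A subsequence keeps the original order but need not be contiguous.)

Track the smallest tail for each achievable length (strict):
2 → extends → [2]
27 → extends → [2, 27]
28 → extends → [2, 27, 28]
25 → replaces 27 → [2, 25, 28]
30 → extends → [2, 25, 28, 30]
22 → replaces 25 → [2, 22, 28, 30]
5 → replaces 22 → [2, 5, 28, 30]
27 → replaces 28 → [2, 5, 27, 30]
5 → already a tail → [2, 5, 27, 30]
10 → replaces 27 → [2, 5, 10, 30]
23 → replaces 30 → [2, 5, 10, 23]
27 → extends → [2, 5, 10, 23, 27]
16 → replaces 23 → [2, 5, 10, 16, 27]
19 → replaces 27 → [2, 5, 10, 16, 19]
Five tails, so the longest strictly increasing subsequence has length 5 (e.g. 2, 5, 10, 23, 27).

5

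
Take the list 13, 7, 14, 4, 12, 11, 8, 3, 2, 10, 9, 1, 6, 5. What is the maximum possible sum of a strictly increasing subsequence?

Let S[i] be the best sum of a strictly increasing subsequence ending at i:
i:      1  2  3  4  5  6  7  8  9 10 11 12 13 14
a[i]:  13  7 14  4 12 11  8  3  2 10  9  1  6  5
S:     13  7 27  4 19 18 15  3  2 25 24  1 10  9
Maximum is 27 (e.g. 13 + 14).

27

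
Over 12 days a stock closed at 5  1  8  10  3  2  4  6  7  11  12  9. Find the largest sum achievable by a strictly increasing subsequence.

Let S[i] be the best sum of a strictly increasing subsequence ending at i:
i:      1  2  3  4  5  6  7  8  9 10 11 12
a[i]:   5  1  8 10  3  2  4  6  7 11 12  9
S:      5  1 13 23  4  3  8 14 21 34 46 30
Maximum is 46 (e.g. 5 + 8 + 10 + 11 + 12).

46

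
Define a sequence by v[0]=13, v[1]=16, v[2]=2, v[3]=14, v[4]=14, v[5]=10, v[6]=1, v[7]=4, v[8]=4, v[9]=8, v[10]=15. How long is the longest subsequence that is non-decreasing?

Track the smallest tail for each achievable length (allowing ties):
13 → extends → [13]
16 → extends → [13, 16]
2 → replaces 13 → [2, 16]
14 → replaces 16 → [2, 14]
14 → extends → [2, 14, 14]
10 → replaces 14 → [2, 10, 14]
1 → replaces 2 → [1, 10, 14]
4 → replaces 10 → [1, 4, 14]
4 → replaces 14 → [1, 4, 4]
8 → extends → [1, 4, 4, 8]
15 → extends → [1, 4, 4, 8, 15]
Five tails, so the longest non-decreasing subsequence has length 5 (e.g. 2, 4, 4, 8, 15).

5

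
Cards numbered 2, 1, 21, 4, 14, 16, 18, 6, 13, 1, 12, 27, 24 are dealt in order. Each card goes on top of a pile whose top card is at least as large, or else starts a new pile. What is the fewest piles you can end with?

The minimum number of non-increasing subsequences covering a sequence equals the length of its longest strictly increasing subsequence.
LIS length is 6 (e.g. 2, 4, 14, 16, 18, 27), so 6 piles are needed.

6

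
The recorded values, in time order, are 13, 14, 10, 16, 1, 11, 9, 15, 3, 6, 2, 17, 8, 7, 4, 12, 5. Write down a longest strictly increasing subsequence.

Patience tails give the LIS length; then backtrack through the dp parents:
13 → extends → [13]
14 → extends → [13, 14]
10 → replaces 13 → [10, 14]
16 → extends → [10, 14, 16]
1 → replaces 10 → [1, 14, 16]
11 → replaces 14 → [1, 11, 16]
9 → replaces 11 → [1, 9, 16]
15 → replaces 16 → [1, 9, 15]
3 → replaces 9 → [1, 3, 15]
6 → replaces 15 → [1, 3, 6]
2 → replaces 3 → [1, 2, 6]
17 → extends → [1, 2, 6, 17]
8 → replaces 17 → [1, 2, 6, 8]
7 → replaces 8 → [1, 2, 6, 7]
4 → replaces 6 → [1, 2, 4, 7]
12 → extends → [1, 2, 4, 7, 12]
5 → replaces 7 → [1, 2, 4, 5, 12]
Length 5; one witness is 1, 3, 6, 8, 12.

1, 3, 6, 8, 12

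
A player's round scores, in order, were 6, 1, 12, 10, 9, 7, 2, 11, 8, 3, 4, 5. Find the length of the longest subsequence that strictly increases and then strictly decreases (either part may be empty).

inc[i] = longest strictly increasing subsequence ending at i; dec[i] = longest strictly decreasing subsequence starting at i:
i:      1  2  3  4  5  6  7  8  9 10 11 12
a[i]:   6  1 12 10  9  7  2 11  8  3  4  5
inc:    1  1  2  2  2  2  2  3  3  3  4  5
dec:    2  1  5  4  3  2  1  3  2  1  1  1
Best peak at i=3 (value 12): inc=2, dec=5, length 2+5−1 = 6.

6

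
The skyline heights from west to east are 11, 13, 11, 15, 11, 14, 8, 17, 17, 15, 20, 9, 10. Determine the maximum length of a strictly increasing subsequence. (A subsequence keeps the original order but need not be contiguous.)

5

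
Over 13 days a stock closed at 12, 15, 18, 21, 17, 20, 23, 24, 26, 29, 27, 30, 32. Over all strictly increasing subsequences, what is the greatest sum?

230

Let S[i] be the best sum of a strictly increasing subsequence ending at i:
i:       1   2   3   4   5   6   7   8   9  10  11  12  13
a[i]:   12  15  18  21  17  20  23  24  26  29  27  30  32
S:      12  27  45  66  44  65  89 113 139 168 166 198 230
Maximum is 230 (e.g. 12 + 15 + 18 + 21 + 23 + 24 + 26 + 29 + 30 + 32).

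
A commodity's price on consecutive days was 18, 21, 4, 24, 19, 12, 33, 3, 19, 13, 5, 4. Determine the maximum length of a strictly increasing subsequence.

Track the smallest tail for each achievable length (strict):
18 → extends → [18]
21 → extends → [18, 21]
4 → replaces 18 → [4, 21]
24 → extends → [4, 21, 24]
19 → replaces 21 → [4, 19, 24]
12 → replaces 19 → [4, 12, 24]
33 → extends → [4, 12, 24, 33]
3 → replaces 4 → [3, 12, 24, 33]
19 → replaces 24 → [3, 12, 19, 33]
13 → replaces 19 → [3, 12, 13, 33]
5 → replaces 12 → [3, 5, 13, 33]
4 → replaces 5 → [3, 4, 13, 33]
Four tails, so the longest strictly increasing subsequence has length 4 (e.g. 18, 21, 24, 33).

4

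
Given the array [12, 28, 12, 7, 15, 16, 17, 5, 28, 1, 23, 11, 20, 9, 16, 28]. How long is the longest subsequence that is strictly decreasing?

5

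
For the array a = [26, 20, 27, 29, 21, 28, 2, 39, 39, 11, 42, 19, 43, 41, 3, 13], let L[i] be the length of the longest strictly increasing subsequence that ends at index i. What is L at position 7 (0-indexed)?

dp[i] = 1 + max{dp[j] : j<i, a[j]<a[i]} (or 1 if no such j):
i:      0  1  2  3  4  5  6  7  8  9 10 11 12 13 14 15
a[i]:  26 20 27 29 21 28  2 39 39 11 42 19 43 41  3 13
dp:     1  1  2  3  2  3  1  4  4  2  5  3  6  5  2  3
At index 7 the value is 4.

4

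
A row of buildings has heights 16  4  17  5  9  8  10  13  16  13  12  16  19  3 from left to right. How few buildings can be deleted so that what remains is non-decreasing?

Fewest deletions = n − (longest non-decreasing subsequence).
Patience tails:
16 → extends → [16]
4 → replaces 16 → [4]
17 → extends → [4, 17]
5 → replaces 17 → [4, 5]
9 → extends → [4, 5, 9]
8 → replaces 9 → [4, 5, 8]
10 → extends → [4, 5, 8, 10]
13 → extends → [4, 5, 8, 10, 13]
16 → extends → [4, 5, 8, 10, 13, 16]
13 → replaces 16 → [4, 5, 8, 10, 13, 13]
12 → replaces 13 → [4, 5, 8, 10, 12, 13]
16 → extends → [4, 5, 8, 10, 12, 13, 16]
19 → extends → [4, 5, 8, 10, 12, 13, 16, 19]
3 → replaces 4 → [3, 5, 8, 10, 12, 13, 16, 19]
Longest non-decreasing subsequence has length 8, so deletions = 14 − 8 = 6.

6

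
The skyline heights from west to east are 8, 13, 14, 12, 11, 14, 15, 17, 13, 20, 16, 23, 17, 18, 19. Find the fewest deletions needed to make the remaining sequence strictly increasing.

Fewest deletions = n − (longest strictly increasing subsequence).
i:      1  2  3  4  5  6  7  8  9 10 11 12 13 14 15
a[i]:   8 13 14 12 11 14 15 17 13 20 16 23 17 18 19
dp:     1  2  3  2  2  3  4  5  3  6  5  7  6  7  8
max dp = 8, so deletions = 15 − 8 = 7.

7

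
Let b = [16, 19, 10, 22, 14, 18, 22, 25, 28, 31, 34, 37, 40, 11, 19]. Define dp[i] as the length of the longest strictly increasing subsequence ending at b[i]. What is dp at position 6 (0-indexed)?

4

dp[i] = 1 + max{dp[j] : j<i, b[j]<b[i]} (or 1 if no such j):
i:      0  1  2  3  4  5  6  7  8  9 10 11 12 13 14
b[i]:  16 19 10 22 14 18 22 25 28 31 34 37 40 11 19
dp:     1  2  1  3  2  3  4  5  6  7  8  9 10  2  4
At index 6 the value is 4.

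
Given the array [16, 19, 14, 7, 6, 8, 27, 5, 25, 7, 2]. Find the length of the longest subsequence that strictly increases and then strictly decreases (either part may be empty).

inc[i] = longest strictly increasing subsequence ending at i; dec[i] = longest strictly decreasing subsequence starting at i:
i:      1  2  3  4  5  6  7  8  9 10 11
a[i]:  16 19 14  7  6  8 27  5 25  7  2
inc:    1  2  1  1  1  2  3  1  3  2  1
dec:    6  6  5  4  3  3  4  2  3  2  1
Best peak at i=2 (value 19): inc=2, dec=6, length 2+6−1 = 7.

7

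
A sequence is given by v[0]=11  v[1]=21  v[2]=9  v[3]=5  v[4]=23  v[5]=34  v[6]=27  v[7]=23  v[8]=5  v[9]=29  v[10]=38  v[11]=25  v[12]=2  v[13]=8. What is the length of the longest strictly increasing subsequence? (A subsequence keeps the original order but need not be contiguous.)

Let dp[i] be the length of the longest such subsequence ending at index i:
i:      0  1  2  3  4  5  6  7  8  9 10 11 12 13
v[i]:  11 21  9  5 23 34 27 23  5 29 38 25  2  8
dp:     1  2  1  1  3  4  4  3  1  5  6  4  1  2
Maximum dp value is 6.

6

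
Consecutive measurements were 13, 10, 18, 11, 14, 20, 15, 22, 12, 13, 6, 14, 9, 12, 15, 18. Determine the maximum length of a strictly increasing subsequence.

Let dp[i] be the length of the longest such subsequence ending at index i:
i:      1  2  3  4  5  6  7  8  9 10 11 12 13 14 15 16
a[i]:  13 10 18 11 14 20 15 22 12 13  6 14  9 12 15 18
dp:     1  1  2  2  3  4  4  5  3  4  1  5  2  3  6  7
Maximum dp value is 7.

7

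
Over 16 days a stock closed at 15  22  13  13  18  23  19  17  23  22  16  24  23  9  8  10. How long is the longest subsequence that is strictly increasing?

Let dp[i] be the length of the longest such subsequence ending at index i:
i:      1  2  3  4  5  6  7  8  9 10 11 12 13 14 15 16
a[i]:  15 22 13 13 18 23 19 17 23 22 16 24 23  9  8 10
dp:     1  2  1  1  2  3  3  2  4  4  2  5  5  1  1  2
Maximum dp value is 5.

5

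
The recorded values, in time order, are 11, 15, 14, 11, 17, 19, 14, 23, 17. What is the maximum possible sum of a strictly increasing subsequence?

Let S[i] be the best sum of a strictly increasing subsequence ending at i:
i:      1  2  3  4  5  6  7  8  9
a[i]:  11 15 14 11 17 19 14 23 17
S:     11 26 25 11 43 62 25 85 43
Maximum is 85 (e.g. 11 + 15 + 17 + 19 + 23).

85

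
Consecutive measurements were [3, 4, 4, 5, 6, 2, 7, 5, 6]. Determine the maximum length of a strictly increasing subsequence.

5

Track the smallest tail for each achievable length (strict):
3 → extends → [3]
4 → extends → [3, 4]
4 → already a tail → [3, 4]
5 → extends → [3, 4, 5]
6 → extends → [3, 4, 5, 6]
2 → replaces 3 → [2, 4, 5, 6]
7 → extends → [2, 4, 5, 6, 7]
5 → already a tail → [2, 4, 5, 6, 7]
6 → already a tail → [2, 4, 5, 6, 7]
Five tails, so the longest strictly increasing subsequence has length 5 (e.g. 3, 4, 5, 6, 7).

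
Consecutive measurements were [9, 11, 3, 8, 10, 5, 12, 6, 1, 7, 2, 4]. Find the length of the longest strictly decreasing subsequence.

4

Let dp[i] be the longest strictly decreasing subsequence ending at i:
i:      1  2  3  4  5  6  7  8  9 10 11 12
a[i]:   9 11  3  8 10  5 12  6  1  7  2  4
dp:     1  1  2  2  2  3  1  3  4  3  4  4
Maximum is 4.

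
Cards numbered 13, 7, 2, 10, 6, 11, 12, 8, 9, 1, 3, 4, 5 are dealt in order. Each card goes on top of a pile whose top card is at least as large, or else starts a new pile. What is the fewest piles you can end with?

Place each on the leftmost legal pile:
13 → new pile 1 (tops now [13])
7 → pile 1 (tops now [7])
2 → pile 1 (tops now [2])
10 → new pile 2 (tops now [2, 10])
6 → pile 2 (tops now [2, 6])
11 → new pile 3 (tops now [2, 6, 11])
12 → new pile 4 (tops now [2, 6, 11, 12])
8 → pile 3 (tops now [2, 6, 8, 12])
9 → pile 4 (tops now [2, 6, 8, 9])
1 → pile 1 (tops now [1, 6, 8, 9])
3 → pile 2 (tops now [1, 3, 8, 9])
4 → pile 3 (tops now [1, 3, 4, 9])
5 → pile 4 (tops now [1, 3, 4, 5])
Four piles.

4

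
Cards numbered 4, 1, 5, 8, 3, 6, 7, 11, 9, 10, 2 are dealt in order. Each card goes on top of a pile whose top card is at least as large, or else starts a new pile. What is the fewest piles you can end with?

Place each on the leftmost legal pile:
4 → new pile 1 (tops now [4])
1 → pile 1 (tops now [1])
5 → new pile 2 (tops now [1, 5])
8 → new pile 3 (tops now [1, 5, 8])
3 → pile 2 (tops now [1, 3, 8])
6 → pile 3 (tops now [1, 3, 6])
7 → new pile 4 (tops now [1, 3, 6, 7])
11 → new pile 5 (tops now [1, 3, 6, 7, 11])
9 → pile 5 (tops now [1, 3, 6, 7, 9])
10 → new pile 6 (tops now [1, 3, 6, 7, 9, 10])
2 → pile 2 (tops now [1, 2, 6, 7, 9, 10])
Six piles.

6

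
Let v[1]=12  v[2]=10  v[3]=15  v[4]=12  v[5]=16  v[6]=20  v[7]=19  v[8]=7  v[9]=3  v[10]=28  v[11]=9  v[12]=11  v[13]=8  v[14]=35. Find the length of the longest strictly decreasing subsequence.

Negate each value so 'decreasing' becomes 'increasing', then run patience tails on the negated sequence:
-12 → extends → [-12]
-10 → extends → [-12, -10]
-15 → replaces -12 → [-15, -10]
-12 → replaces -10 → [-15, -12]
-16 → replaces -15 → [-16, -12]
-20 → replaces -16 → [-20, -12]
-19 → replaces -12 → [-20, -19]
-7 → extends → [-20, -19, -7]
-3 → extends → [-20, -19, -7, -3]
-28 → replaces -20 → [-28, -19, -7, -3]
-9 → replaces -7 → [-28, -19, -9, -3]
-11 → replaces -9 → [-28, -19, -11, -3]
-8 → replaces -3 → [-28, -19, -11, -8]
-35 → replaces -28 → [-35, -19, -11, -8]
Four tails, so the longest strictly decreasing subsequence of the original has length 4.

4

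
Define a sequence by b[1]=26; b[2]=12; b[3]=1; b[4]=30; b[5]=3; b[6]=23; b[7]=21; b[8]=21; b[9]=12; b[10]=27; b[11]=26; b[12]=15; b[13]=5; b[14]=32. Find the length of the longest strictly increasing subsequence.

5

Track the smallest tail for each achievable length (strict):
26 → extends → [26]
12 → replaces 26 → [12]
1 → replaces 12 → [1]
30 → extends → [1, 30]
3 → replaces 30 → [1, 3]
23 → extends → [1, 3, 23]
21 → replaces 23 → [1, 3, 21]
21 → already a tail → [1, 3, 21]
12 → replaces 21 → [1, 3, 12]
27 → extends → [1, 3, 12, 27]
26 → replaces 27 → [1, 3, 12, 26]
15 → replaces 26 → [1, 3, 12, 15]
5 → replaces 12 → [1, 3, 5, 15]
32 → extends → [1, 3, 5, 15, 32]
Five tails, so the longest strictly increasing subsequence has length 5 (e.g. 1, 3, 23, 27, 32).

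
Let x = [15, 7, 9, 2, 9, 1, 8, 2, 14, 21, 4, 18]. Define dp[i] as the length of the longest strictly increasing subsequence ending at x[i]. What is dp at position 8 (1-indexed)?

2

dp[i] = 1 + max{dp[j] : j<i, x[j]<x[i]} (or 1 if no such j):
i:      1  2  3  4  5  6  7  8  9 10 11 12
x[i]:  15  7  9  2  9  1  8  2 14 21  4 18
dp:     1  1  2  1  2  1  2  2  3  4  3  4
At index 8 the value is 2.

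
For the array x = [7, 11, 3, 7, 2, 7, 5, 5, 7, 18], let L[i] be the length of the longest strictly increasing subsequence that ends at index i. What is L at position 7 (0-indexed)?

dp[i] = 1 + max{dp[j] : j<i, x[j]<x[i]} (or 1 if no such j):
i:      0  1  2  3  4  5  6  7  8  9
x[i]:   7 11  3  7  2  7  5  5  7 18
dp:     1  2  1  2  1  2  2  2  3  4
At index 7 the value is 2.

2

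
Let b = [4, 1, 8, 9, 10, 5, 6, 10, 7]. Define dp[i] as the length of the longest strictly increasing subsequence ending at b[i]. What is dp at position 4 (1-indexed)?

dp[i] = 1 + max{dp[j] : j<i, b[j]<b[i]} (or 1 if no such j):
i:      1  2  3  4  5  6  7  8  9
b[i]:   4  1  8  9 10  5  6 10  7
dp:     1  1  2  3  4  2  3  4  4
At index 4 the value is 3.

3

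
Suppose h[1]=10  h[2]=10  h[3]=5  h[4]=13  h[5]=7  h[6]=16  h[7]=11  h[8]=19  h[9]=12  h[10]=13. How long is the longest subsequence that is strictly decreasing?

Negate each value so 'decreasing' becomes 'increasing', then run patience tails on the negated sequence:
-10 → extends → [-10]
-10 → already a tail → [-10]
-5 → extends → [-10, -5]
-13 → replaces -10 → [-13, -5]
-7 → replaces -5 → [-13, -7]
-16 → replaces -13 → [-16, -7]
-11 → replaces -7 → [-16, -11]
-19 → replaces -16 → [-19, -11]
-12 → replaces -11 → [-19, -12]
-13 → replaces -12 → [-19, -13]
Two tails, so the longest strictly decreasing subsequence of the original has length 2.

2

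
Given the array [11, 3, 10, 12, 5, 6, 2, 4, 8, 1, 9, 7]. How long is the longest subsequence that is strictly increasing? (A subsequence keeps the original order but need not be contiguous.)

5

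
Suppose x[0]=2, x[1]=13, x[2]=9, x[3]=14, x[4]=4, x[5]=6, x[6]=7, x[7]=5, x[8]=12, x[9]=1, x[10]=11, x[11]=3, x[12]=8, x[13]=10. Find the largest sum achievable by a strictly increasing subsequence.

Let S[i] be the best sum of a strictly increasing subsequence ending at i:
i:      0  1  2  3  4  5  6  7  8  9 10 11 12 13
x[i]:   2 13  9 14  4  6  7  5 12  1 11  3  8 10
S:      2 15 11 29  6 12 19 11 31  1 30  5 27 37
Maximum is 37 (e.g. 2 + 4 + 6 + 7 + 8 + 10).

37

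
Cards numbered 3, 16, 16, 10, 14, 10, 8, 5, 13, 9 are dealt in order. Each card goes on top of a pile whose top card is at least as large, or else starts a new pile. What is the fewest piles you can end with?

The minimum number of non-increasing subsequences covering a sequence equals the length of its longest strictly increasing subsequence.
LIS length is 3 (e.g. 3, 10, 14), so 3 piles are needed.

3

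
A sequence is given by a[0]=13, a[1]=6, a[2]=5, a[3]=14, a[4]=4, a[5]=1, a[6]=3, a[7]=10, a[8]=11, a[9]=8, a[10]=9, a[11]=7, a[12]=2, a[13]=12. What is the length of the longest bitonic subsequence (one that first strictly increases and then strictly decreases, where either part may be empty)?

7

inc[i] = longest strictly increasing subsequence ending at i; dec[i] = longest strictly decreasing subsequence starting at i:
i:      0  1  2  3  4  5  6  7  8  9 10 11 12 13
a[i]:  13  6  5 14  4  1  3 10 11  8  9  7  2 12
inc:    1  1  1  2  1  1  2  3  4  3  4  3  2  5
dec:    6  5  4  5  3  1  2  4  4  3  3  2  1  1
Best peak at i=8 (value 11): inc=4, dec=4, length 4+4−1 = 7.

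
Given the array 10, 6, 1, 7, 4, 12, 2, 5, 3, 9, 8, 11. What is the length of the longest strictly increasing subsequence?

Track the smallest tail for each achievable length (strict):
10 → extends → [10]
6 → replaces 10 → [6]
1 → replaces 6 → [1]
7 → extends → [1, 7]
4 → replaces 7 → [1, 4]
12 → extends → [1, 4, 12]
2 → replaces 4 → [1, 2, 12]
5 → replaces 12 → [1, 2, 5]
3 → replaces 5 → [1, 2, 3]
9 → extends → [1, 2, 3, 9]
8 → replaces 9 → [1, 2, 3, 8]
11 → extends → [1, 2, 3, 8, 11]
Five tails, so the longest strictly increasing subsequence has length 5 (e.g. 1, 4, 5, 9, 11).

5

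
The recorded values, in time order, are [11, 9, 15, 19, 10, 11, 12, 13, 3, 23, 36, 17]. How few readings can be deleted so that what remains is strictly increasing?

5

Fewest deletions = n − (longest strictly increasing subsequence).
Patience tails:
11 → extends → [11]
9 → replaces 11 → [9]
15 → extends → [9, 15]
19 → extends → [9, 15, 19]
10 → replaces 15 → [9, 10, 19]
11 → replaces 19 → [9, 10, 11]
12 → extends → [9, 10, 11, 12]
13 → extends → [9, 10, 11, 12, 13]
3 → replaces 9 → [3, 10, 11, 12, 13]
23 → extends → [3, 10, 11, 12, 13, 23]
36 → extends → [3, 10, 11, 12, 13, 23, 36]
17 → replaces 23 → [3, 10, 11, 12, 13, 17, 36]
Longest strictly increasing subsequence has length 7, so deletions = 12 − 7 = 5.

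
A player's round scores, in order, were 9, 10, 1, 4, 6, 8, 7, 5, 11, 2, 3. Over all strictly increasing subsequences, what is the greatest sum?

Let S[i] be the best sum of a strictly increasing subsequence ending at i:
i:      1  2  3  4  5  6  7  8  9 10 11
a[i]:   9 10  1  4  6  8  7  5 11  2  3
S:      9 19  1  5 11 19 18 10 30  3  6
Maximum is 30 (e.g. 1 + 4 + 6 + 8 + 11).

30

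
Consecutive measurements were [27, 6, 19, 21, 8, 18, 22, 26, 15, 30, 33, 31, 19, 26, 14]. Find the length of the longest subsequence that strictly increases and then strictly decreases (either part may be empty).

10

inc[i] = longest strictly increasing subsequence ending at i; dec[i] = longest strictly decreasing subsequence starting at i:
i:      1  2  3  4  5  6  7  8  9 10 11 12 13 14 15
a[i]:  27  6 19 21  8 18 22 26 15 30 33 31 19 26 14
inc:    1  1  2  3  2  3  4  5  3  6  7  7  4  5  3
dec:    5  1  4  4  1  3  3  3  2  3  4  3  2  2  1
Best peak at i=11 (value 33): inc=7, dec=4, length 7+4−1 = 10.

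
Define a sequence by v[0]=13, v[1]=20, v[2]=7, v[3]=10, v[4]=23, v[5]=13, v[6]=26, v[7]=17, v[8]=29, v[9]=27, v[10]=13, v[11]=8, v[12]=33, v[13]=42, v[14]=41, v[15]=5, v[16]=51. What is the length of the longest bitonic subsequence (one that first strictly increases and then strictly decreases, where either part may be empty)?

9

inc[i] = longest strictly increasing subsequence ending at i; dec[i] = longest strictly decreasing subsequence starting at i:
i:      0  1  2  3  4  5  6  7  8  9 10 11 12 13 14 15 16
v[i]:  13 20  7 10 23 13 26 17 29 27 13  8 33 42 41  5 51
inc:    1  2  1  2  3  3  4  4  5  5  3  2  6  7  7  1  8
dec:    4  5  2  3  5  3  5  4  5  4  3  2  2  3  2  1  1
Best peak at i=8 (value 29): inc=5, dec=5, length 5+5−1 = 9.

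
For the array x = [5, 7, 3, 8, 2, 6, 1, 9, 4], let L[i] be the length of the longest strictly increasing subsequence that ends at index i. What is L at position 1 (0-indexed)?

2

dp[i] = 1 + max{dp[j] : j<i, x[j]<x[i]} (or 1 if no such j):
i:     0 1 2 3 4 5 6 7 8
x[i]:  5 7 3 8 2 6 1 9 4
dp:    1 2 1 3 1 2 1 4 2
At index 1 the value is 2.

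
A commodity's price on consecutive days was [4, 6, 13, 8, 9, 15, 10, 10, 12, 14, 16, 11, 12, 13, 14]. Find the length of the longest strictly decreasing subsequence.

3

Negate each value so 'decreasing' becomes 'increasing', then run patience tails on the negated sequence:
-4 → extends → [-4]
-6 → replaces -4 → [-6]
-13 → replaces -6 → [-13]
-8 → extends → [-13, -8]
-9 → replaces -8 → [-13, -9]
-15 → replaces -13 → [-15, -9]
-10 → replaces -9 → [-15, -10]
-10 → already a tail → [-15, -10]
-12 → replaces -10 → [-15, -12]
-14 → replaces -12 → [-15, -14]
-16 → replaces -15 → [-16, -14]
-11 → extends → [-16, -14, -11]
-12 → replaces -11 → [-16, -14, -12]
-13 → replaces -12 → [-16, -14, -13]
-14 → already a tail → [-16, -14, -13]
Three tails, so the longest strictly decreasing subsequence of the original has length 3.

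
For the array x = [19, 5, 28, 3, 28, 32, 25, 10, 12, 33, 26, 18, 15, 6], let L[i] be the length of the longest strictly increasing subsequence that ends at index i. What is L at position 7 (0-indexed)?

dp[i] = 1 + max{dp[j] : j<i, x[j]<x[i]} (or 1 if no such j):
i:      0  1  2  3  4  5  6  7  8  9 10 11 12 13
x[i]:  19  5 28  3 28 32 25 10 12 33 26 18 15  6
dp:     1  1  2  1  2  3  2  2  3  4  4  4  4  2
At index 7 the value is 2.

2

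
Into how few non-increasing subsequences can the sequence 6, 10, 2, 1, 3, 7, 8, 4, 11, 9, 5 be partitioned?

5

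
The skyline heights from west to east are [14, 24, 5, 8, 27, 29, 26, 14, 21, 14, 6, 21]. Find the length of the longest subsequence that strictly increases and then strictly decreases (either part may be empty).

inc[i] = longest strictly increasing subsequence ending at i; dec[i] = longest strictly decreasing subsequence starting at i:
i:      1  2  3  4  5  6  7  8  9 10 11 12
a[i]:  14 24  5  8 27 29 26 14 21 14  6 21
inc:    1  2  1  2  3  4  3  3  4  3  2  4
dec:    3  4  1  2  5  5  4  2  3  2  1  1
Best peak at i=6 (value 29): inc=4, dec=5, length 4+5−1 = 8.

8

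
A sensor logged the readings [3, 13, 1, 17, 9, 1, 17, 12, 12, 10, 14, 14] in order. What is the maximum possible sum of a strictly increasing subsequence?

Let S[i] be the best sum of a strictly increasing subsequence ending at i:
i:      1  2  3  4  5  6  7  8  9 10 11 12
a[i]:   3 13  1 17  9  1 17 12 12 10 14 14
S:      3 16  1 33 12  1 33 24 24 22 38 38
Maximum is 38 (e.g. 3 + 9 + 12 + 14).

38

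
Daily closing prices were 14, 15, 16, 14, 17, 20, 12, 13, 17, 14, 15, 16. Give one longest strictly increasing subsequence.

Patience tails give the LIS length; then backtrack through the dp parents:
14 → extends → [14]
15 → extends → [14, 15]
16 → extends → [14, 15, 16]
14 → already a tail → [14, 15, 16]
17 → extends → [14, 15, 16, 17]
20 → extends → [14, 15, 16, 17, 20]
12 → replaces 14 → [12, 15, 16, 17, 20]
13 → replaces 15 → [12, 13, 16, 17, 20]
17 → already a tail → [12, 13, 16, 17, 20]
14 → replaces 16 → [12, 13, 14, 17, 20]
15 → replaces 17 → [12, 13, 14, 15, 20]
16 → replaces 20 → [12, 13, 14, 15, 16]
Length 5; one witness is 14, 15, 16, 17, 20.

14, 15, 16, 17, 20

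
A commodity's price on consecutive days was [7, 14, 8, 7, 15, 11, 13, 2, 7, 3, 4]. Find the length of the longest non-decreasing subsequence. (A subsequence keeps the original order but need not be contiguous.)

Let dp[i] be the length of the longest such subsequence ending at index i:
i:      1  2  3  4  5  6  7  8  9 10 11
a[i]:   7 14  8  7 15 11 13  2  7  3  4
dp:     1  2  2  2  3  3  4  1  3  2  3
Maximum dp value is 4.

4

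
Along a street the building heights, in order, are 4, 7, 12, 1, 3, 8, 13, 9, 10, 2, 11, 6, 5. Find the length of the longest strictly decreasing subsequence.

4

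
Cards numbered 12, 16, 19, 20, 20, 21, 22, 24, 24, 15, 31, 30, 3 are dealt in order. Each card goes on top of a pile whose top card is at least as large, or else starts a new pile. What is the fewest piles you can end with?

Place each on the leftmost legal pile:
12 → new pile 1 (tops now [12])
16 → new pile 2 (tops now [12, 16])
19 → new pile 3 (tops now [12, 16, 19])
20 → new pile 4 (tops now [12, 16, 19, 20])
20 → pile 4 (tops now [12, 16, 19, 20])
21 → new pile 5 (tops now [12, 16, 19, 20, 21])
22 → new pile 6 (tops now [12, 16, 19, 20, 21, 22])
24 → new pile 7 (tops now [12, 16, 19, 20, 21, 22, 24])
24 → pile 7 (tops now [12, 16, 19, 20, 21, 22, 24])
15 → pile 2 (tops now [12, 15, 19, 20, 21, 22, 24])
31 → new pile 8 (tops now [12, 15, 19, 20, 21, 22, 24, 31])
30 → pile 8 (tops now [12, 15, 19, 20, 21, 22, 24, 30])
3 → pile 1 (tops now [3, 15, 19, 20, 21, 22, 24, 30])
Eight piles.

8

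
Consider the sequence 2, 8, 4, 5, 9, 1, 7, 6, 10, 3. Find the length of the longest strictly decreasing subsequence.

4

Negate each value so 'decreasing' becomes 'increasing', then run patience tails on the negated sequence:
-2 → extends → [-2]
-8 → replaces -2 → [-8]
-4 → extends → [-8, -4]
-5 → replaces -4 → [-8, -5]
-9 → replaces -8 → [-9, -5]
-1 → extends → [-9, -5, -1]
-7 → replaces -5 → [-9, -7, -1]
-6 → replaces -1 → [-9, -7, -6]
-10 → replaces -9 → [-10, -7, -6]
-3 → extends → [-10, -7, -6, -3]
Four tails, so the longest strictly decreasing subsequence of the original has length 4.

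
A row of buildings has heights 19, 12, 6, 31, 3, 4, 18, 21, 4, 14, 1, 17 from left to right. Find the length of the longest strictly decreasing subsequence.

Negate each value so 'decreasing' becomes 'increasing', then run patience tails on the negated sequence:
-19 → extends → [-19]
-12 → extends → [-19, -12]
-6 → extends → [-19, -12, -6]
-31 → replaces -19 → [-31, -12, -6]
-3 → extends → [-31, -12, -6, -3]
-4 → replaces -3 → [-31, -12, -6, -4]
-18 → replaces -12 → [-31, -18, -6, -4]
-21 → replaces -18 → [-31, -21, -6, -4]
-4 → already a tail → [-31, -21, -6, -4]
-14 → replaces -6 → [-31, -21, -14, -4]
-1 → extends → [-31, -21, -14, -4, -1]
-17 → replaces -14 → [-31, -21, -17, -4, -1]
Five tails, so the longest strictly decreasing subsequence of the original has length 5.

5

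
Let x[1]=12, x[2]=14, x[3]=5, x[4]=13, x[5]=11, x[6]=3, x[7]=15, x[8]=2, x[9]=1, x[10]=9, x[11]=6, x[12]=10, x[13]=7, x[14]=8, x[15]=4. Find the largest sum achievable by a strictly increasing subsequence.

41

Let S[i] be the best sum of a strictly increasing subsequence ending at i:
i:      1  2  3  4  5  6  7  8  9 10 11 12 13 14 15
x[i]:  12 14  5 13 11  3 15  2  1  9  6 10  7  8  4
S:     12 26  5 25 16  3 41  2  1 14 11 24 18 26  7
Maximum is 41 (e.g. 12 + 14 + 15).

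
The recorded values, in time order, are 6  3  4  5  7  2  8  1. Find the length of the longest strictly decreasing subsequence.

Negate each value so 'decreasing' becomes 'increasing', then run patience tails on the negated sequence:
-6 → extends → [-6]
-3 → extends → [-6, -3]
-4 → replaces -3 → [-6, -4]
-5 → replaces -4 → [-6, -5]
-7 → replaces -6 → [-7, -5]
-2 → extends → [-7, -5, -2]
-8 → replaces -7 → [-8, -5, -2]
-1 → extends → [-8, -5, -2, -1]
Four tails, so the longest strictly decreasing subsequence of the original has length 4.

4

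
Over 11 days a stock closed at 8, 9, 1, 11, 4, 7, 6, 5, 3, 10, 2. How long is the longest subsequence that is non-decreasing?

4

Track the smallest tail for each achievable length (allowing ties):
8 → extends → [8]
9 → extends → [8, 9]
1 → replaces 8 → [1, 9]
11 → extends → [1, 9, 11]
4 → replaces 9 → [1, 4, 11]
7 → replaces 11 → [1, 4, 7]
6 → replaces 7 → [1, 4, 6]
5 → replaces 6 → [1, 4, 5]
3 → replaces 4 → [1, 3, 5]
10 → extends → [1, 3, 5, 10]
2 → replaces 3 → [1, 2, 5, 10]
Four tails, so the longest non-decreasing subsequence has length 4 (e.g. 1, 4, 7, 10).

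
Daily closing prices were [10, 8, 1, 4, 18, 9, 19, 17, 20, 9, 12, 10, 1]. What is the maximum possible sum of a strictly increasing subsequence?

Let S[i] be the best sum of a strictly increasing subsequence ending at i:
i:      1  2  3  4  5  6  7  8  9 10 11 12 13
a[i]:  10  8  1  4 18  9 19 17 20  9 12 10  1
S:     10  8  1  5 28 17 47 34 67 17 29 27  1
Maximum is 67 (e.g. 10 + 18 + 19 + 20).

67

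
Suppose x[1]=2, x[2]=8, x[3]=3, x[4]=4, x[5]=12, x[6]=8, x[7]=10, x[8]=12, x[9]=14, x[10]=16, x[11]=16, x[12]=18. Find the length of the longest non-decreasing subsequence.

10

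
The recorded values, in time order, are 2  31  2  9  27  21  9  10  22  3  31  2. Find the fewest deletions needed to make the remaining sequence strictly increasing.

7

Fewest deletions = n − (longest strictly increasing subsequence).
Patience tails:
2 → extends → [2]
31 → extends → [2, 31]
2 → already a tail → [2, 31]
9 → replaces 31 → [2, 9]
27 → extends → [2, 9, 27]
21 → replaces 27 → [2, 9, 21]
9 → already a tail → [2, 9, 21]
10 → replaces 21 → [2, 9, 10]
22 → extends → [2, 9, 10, 22]
3 → replaces 9 → [2, 3, 10, 22]
31 → extends → [2, 3, 10, 22, 31]
2 → already a tail → [2, 3, 10, 22, 31]
Longest strictly increasing subsequence has length 5, so deletions = 12 − 5 = 7.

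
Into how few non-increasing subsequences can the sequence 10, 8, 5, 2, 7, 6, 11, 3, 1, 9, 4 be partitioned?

Place each on the leftmost legal pile:
10 → new pile 1 (tops now [10])
8 → pile 1 (tops now [8])
5 → pile 1 (tops now [5])
2 → pile 1 (tops now [2])
7 → new pile 2 (tops now [2, 7])
6 → pile 2 (tops now [2, 6])
11 → new pile 3 (tops now [2, 6, 11])
3 → pile 2 (tops now [2, 3, 11])
1 → pile 1 (tops now [1, 3, 11])
9 → pile 3 (tops now [1, 3, 9])
4 → pile 3 (tops now [1, 3, 4])
Three piles.

3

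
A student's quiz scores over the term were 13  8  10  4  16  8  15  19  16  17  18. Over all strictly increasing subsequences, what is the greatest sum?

Let S[i] be the best sum of a strictly increasing subsequence ending at i:
i:      1  2  3  4  5  6  7  8  9 10 11
a[i]:  13  8 10  4 16  8 15 19 16 17 18
S:     13  8 18  4 34 12 33 53 49 66 84
Maximum is 84 (e.g. 8 + 10 + 15 + 16 + 17 + 18).

84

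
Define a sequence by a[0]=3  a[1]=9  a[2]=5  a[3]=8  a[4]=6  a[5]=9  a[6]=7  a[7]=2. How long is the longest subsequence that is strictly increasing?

4

Let dp[i] be the length of the longest such subsequence ending at index i:
i:     0 1 2 3 4 5 6 7
a[i]:  3 9 5 8 6 9 7 2
dp:    1 2 2 3 3 4 4 1
Maximum dp value is 4.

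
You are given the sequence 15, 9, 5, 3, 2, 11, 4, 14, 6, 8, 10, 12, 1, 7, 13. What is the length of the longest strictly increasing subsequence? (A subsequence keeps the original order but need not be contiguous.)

7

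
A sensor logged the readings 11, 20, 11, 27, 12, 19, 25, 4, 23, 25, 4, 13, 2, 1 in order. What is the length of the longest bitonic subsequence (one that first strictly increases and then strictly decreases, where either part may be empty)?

inc[i] = longest strictly increasing subsequence ending at i; dec[i] = longest strictly decreasing subsequence starting at i:
i:      1  2  3  4  5  6  7  8  9 10 11 12 13 14
a[i]:  11 20 11 27 12 19 25  4 23 25  4 13  2  1
inc:    1  2  1  3  2  3  4  1  4  5  1  3  1  1
dec:    4  5  4  6  4  4  5  3  4  4  3  3  2  1
Best peak at i=4 (value 27): inc=3, dec=6, length 3+6−1 = 8.

8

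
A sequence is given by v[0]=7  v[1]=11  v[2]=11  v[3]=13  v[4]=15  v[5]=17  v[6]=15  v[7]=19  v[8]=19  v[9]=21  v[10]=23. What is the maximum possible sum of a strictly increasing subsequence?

126

Let S[i] be the best sum of a strictly increasing subsequence ending at i:
i:       0   1   2   3   4   5   6   7   8   9  10
v[i]:    7  11  11  13  15  17  15  19  19  21  23
S:       7  18  18  31  46  63  46  82  82 103 126
Maximum is 126 (e.g. 7 + 11 + 13 + 15 + 17 + 19 + 21 + 23).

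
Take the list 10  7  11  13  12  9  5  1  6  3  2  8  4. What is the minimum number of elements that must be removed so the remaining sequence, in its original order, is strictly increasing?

Fewest deletions = n − (longest strictly increasing subsequence).
i:      1  2  3  4  5  6  7  8  9 10 11 12 13
a[i]:  10  7 11 13 12  9  5  1  6  3  2  8  4
dp:     1  1  2  3  3  2  1  1  2  2  2  3  3
max dp = 3, so deletions = 13 − 3 = 10.

10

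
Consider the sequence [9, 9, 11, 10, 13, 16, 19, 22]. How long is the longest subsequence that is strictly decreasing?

2

Negate each value so 'decreasing' becomes 'increasing', then run patience tails on the negated sequence:
-9 → extends → [-9]
-9 → already a tail → [-9]
-11 → replaces -9 → [-11]
-10 → extends → [-11, -10]
-13 → replaces -11 → [-13, -10]
-16 → replaces -13 → [-16, -10]
-19 → replaces -16 → [-19, -10]
-22 → replaces -19 → [-22, -10]
Two tails, so the longest strictly decreasing subsequence of the original has length 2.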